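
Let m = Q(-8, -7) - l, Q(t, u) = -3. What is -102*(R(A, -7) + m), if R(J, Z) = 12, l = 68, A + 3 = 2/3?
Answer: 6018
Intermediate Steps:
A = -7/3 (A = -3 + 2/3 = -3 + 2*(⅓) = -3 + ⅔ = -7/3 ≈ -2.3333)
m = -71 (m = -3 - 1*68 = -3 - 68 = -71)
-102*(R(A, -7) + m) = -102*(12 - 71) = -102*(-59) = 6018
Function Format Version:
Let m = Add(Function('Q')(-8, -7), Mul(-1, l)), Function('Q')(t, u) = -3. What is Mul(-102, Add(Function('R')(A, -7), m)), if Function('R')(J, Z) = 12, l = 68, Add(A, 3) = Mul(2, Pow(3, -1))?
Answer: 6018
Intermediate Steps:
A = Rational(-7, 3) (A = Add(-3, Mul(2, Pow(3, -1))) = Add(-3, Mul(2, Rational(1, 3))) = Add(-3, Rational(2, 3)) = Rational(-7, 3) ≈ -2.3333)
m = -71 (m = Add(-3, Mul(-1, 68)) = Add(-3, -68) = -71)
Mul(-102, Add(Function('R')(A, -7), m)) = Mul(-102, Add(12, -71)) = Mul(-102, -59) = 6018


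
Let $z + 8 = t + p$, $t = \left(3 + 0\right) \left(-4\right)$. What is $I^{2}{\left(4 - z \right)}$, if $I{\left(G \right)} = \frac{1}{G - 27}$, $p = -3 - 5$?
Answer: $\frac{1}{25} \approx 0.04$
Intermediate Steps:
$t = -12$ ($t = 3 \left(-4\right) = -12$)
$p = -8$
$z = -28$ ($z = -8 - 20 = -28$)
$I{\left(G \right)} = \frac{1}{-27 + G}$
$I^{2}{\left(4 - z \right)} = \left(\frac{1}{-27 + \left(4 - -28\right)}\right)^{2} = \left(\frac{1}{-27 + \left(4 + 28\right)}\right)^{2} = \left(\frac{1}{-27 + 32}\right)^{2} = \left(\frac{1}{5}\right)^{2} = \frac{1}{25}$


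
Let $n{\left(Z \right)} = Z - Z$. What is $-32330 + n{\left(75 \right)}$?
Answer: $-32330$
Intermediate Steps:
$n{\left(Z \right)} = 0$
$-32330 + n{\left(75 \right)} = -32330 + 0 = -32330$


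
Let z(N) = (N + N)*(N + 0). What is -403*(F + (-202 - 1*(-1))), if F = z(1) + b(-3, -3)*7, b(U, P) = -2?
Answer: 85839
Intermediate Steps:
z(N) = 2*N² (z(N) = (2*N)*N = 2*N²)
F = -12 (F = 2*1² - 2*7 = 2*1 - 14 = 2 - 14 = -12)
-403*(F + (-202 - 1*(-1))) = -403*(-12 + (-202 - 1*(-1))) = -403*(-12 + (-202 + 1)) = -403*(-12 - 201) = -403*(-213) = 85839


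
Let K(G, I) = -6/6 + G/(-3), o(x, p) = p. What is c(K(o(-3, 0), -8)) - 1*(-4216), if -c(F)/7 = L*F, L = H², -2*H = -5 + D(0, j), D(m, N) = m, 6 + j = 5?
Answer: 17039/4 ≈ 4259.8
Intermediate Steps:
j = -1 (j = -6 + 5 = -1)
H = 5/2 (H = -(-5 + 0)/2 = -½*(-5) = 5/2 ≈ 2.5000)
L = 25/4 (L = (5/2)² = 25/4 ≈ 6.2500)
K(G, I) = -1 - G/3 (K(G, I) = -6*⅙ + G*(-⅓) = -1 - G/3)
c(F) = -175*F/4
c(K(o(-3, 0), -8)) - 1*(-4216) = -175*(-1 - ⅓*0)/4 - 1*(-4216) = -175*(-1 + 0)/4 + 4216 = -175/4*(-1) + 4216 = 175/4 + 4216 = 17039/4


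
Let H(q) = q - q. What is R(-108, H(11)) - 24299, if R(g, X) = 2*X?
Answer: -24299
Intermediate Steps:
H(q) = 0
R(-108, H(11)) - 24299 = 2*0 - 24299 = 0 - 24299 = -24299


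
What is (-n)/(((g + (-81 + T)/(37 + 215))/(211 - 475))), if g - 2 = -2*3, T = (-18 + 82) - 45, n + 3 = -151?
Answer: 5122656/535 ≈ 9575.1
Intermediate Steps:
n = -154 (n = -3 - 151 = -154)
T = 19 (T = 64 - 45 = 19)
g = -4 (g = 2 - 2*3 = 2 - 6 = -4)
(-n)/(((g + (-81 + T)/(37 + 215))/(211 - 475))) = (-1*(-154))/(((-4 + (-81 + 19)/(37 + 215))/(211 - 475))) = 154/(((-4 - 62/252)/(-264))) = 154/(((-4 - 62*1/252)*(-1/264))) = 154/(((-4 - 31/126)*(-1/264))) = 154/((-535/126*(-1/264))) = 154/(535/33264) = 154*(33264/535) = 5122656/535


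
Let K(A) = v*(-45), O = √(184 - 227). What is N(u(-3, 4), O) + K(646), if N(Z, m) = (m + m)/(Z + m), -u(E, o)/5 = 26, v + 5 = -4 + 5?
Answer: 3049826/16943 - 260*I*√43/16943 ≈ 180.01 - 0.10063*I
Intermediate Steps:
v = -4 (v = -5 + (-4 + 5) = -5 + 1 = -4)
u(E, o) = -130 (u(E, o) = -5*26 = -130)
O = I*√43 (O = √(-43) = I*√43 ≈ 6.5574*I)
N(Z, m) = 2*m/(Z + m) (N(Z, m) = (2*m)/(Z + m) = 2*m/(Z + m))
K(A) = 180 (K(A) = -4*(-45) = 180)
N(u(-3, 4), O) + K(646) = 2*(I*√43)/(-130 + I*√43) + 180 = 2*I*√43/(-130 + I*√43) + 180 = 180 + 2*I*√43/(-130 + I*√43)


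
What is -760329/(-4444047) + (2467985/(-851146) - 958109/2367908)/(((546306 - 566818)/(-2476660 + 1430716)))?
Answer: -7404979509570650992703/43994161881163760752 ≈ -168.32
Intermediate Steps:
-760329/(-4444047) + (2467985/(-851146) - 958109/2367908)/(((546306 - 566818)/(-2476660 + 1430716))) = -760329*(-1/4444047) + (2467985*(-1/851146) - 958109*1/2367908)/((-20512/(-1045944))) = 84481/493783 + (-2467985/851146 - 958109/2367908)/((-20512*(-1/1045944))) = 84481/493783 - 3329726034147/(1007717711284*2564/130743) = 84481/493783 - 3329726034147/1007717711284*130743/2564 = 84481/493783 - 435338370882481221/2583788211732176 = -7404979509570650992703/43994161881163760752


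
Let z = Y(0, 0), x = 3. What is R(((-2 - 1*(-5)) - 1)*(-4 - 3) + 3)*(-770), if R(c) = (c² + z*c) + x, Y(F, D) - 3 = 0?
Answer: -70070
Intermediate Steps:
Y(F, D) = 3 (Y(F, D) = 3 + 0 = 3)
z = 3
R(c) = 3 + c² + 3*c (R(c) = (c² + 3*c) + 3 = 3 + c² + 3*c)
R(((-2 - 1*(-5)) - 1)*(-4 - 3) + 3)*(-770) = (3 + (((-2 - 1*(-5)) - 1)*(-4 - 3) + 3)² + 3*(((-2 - 1*(-5)) - 1)*(-4 - 3) + 3))*(-770) = (3 + (((-2 + 5) - 1)*(-7) + 3)² + 3*(((-2 + 5) - 1)*(-7) + 3))*(-770) = (3 + ((3 - 1)*(-7) + 3)² + 3*((3 - 1)*(-7) + 3))*(-770) = (3 + (2*(-7) + 3)² + 3*(2*(-7) + 3))*(-770) = (3 + (-14 + 3)² + 3*(-14 + 3))*(-770) = (3 + (-11)² + 3*(-11))*(-770) = (3 + 121 - 33)*(-770) = 91*(-770) = -70070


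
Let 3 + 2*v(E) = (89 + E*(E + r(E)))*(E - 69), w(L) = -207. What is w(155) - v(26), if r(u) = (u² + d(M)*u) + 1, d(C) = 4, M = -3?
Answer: 452821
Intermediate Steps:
r(u) = 1 + u² + 4*u (r(u) = (u² + 4*u) + 1 = 1 + u² + 4*u)
v(E) = -3/2 + (-69 + E)*(89 + E*(1 + E² + 5*E))/2 (v(E) = -3/2 + ((89 + E*(E + (1 + E² + 4*E)))*(E - 69))/2 = -3/2 + ((89 + E*(1 + E² + 5*E))*(-69 + E))/2 = -3/2 + ((-69 + E)*(89 + E*(1 + E² + 5*E)))/2 = -3/2 + (-69 + E)*(89 + E*(1 + E² + 5*E))/2)
w(155) - v(26) = -207 - (-3072 + (½)*26⁴ - 172*26² - 32*26³ + 10*26) = -207 - (-3072 + (½)*456976 - 172*676 - 32*17576 + 260) = -207 - (-3072 + 228488 - 116272 - 562432 + 260) = -207 - 1*(-453028) = -207 + 453028 = 452821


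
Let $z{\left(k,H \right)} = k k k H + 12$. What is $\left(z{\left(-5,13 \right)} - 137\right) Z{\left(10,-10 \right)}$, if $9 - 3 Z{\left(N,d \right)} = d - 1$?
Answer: $- \frac{35000}{3} \approx -11667.0$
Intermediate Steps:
$Z{\left(N,d \right)} = \frac{10}{3} - \frac{d}{3}$ ($Z{\left(N,d \right)} = 3 - \frac{d - 1}{3} = 3 - \frac{-1 + d}{3} = 3 - \left(- \frac{1}{3} + \frac{d}{3}\right) = \frac{10}{3} - \frac{d}{3}$)
$z{\left(k,H \right)} = 12 + H k^{3}$ ($z{\left(k,H \right)} = k^{2} k H + 12 = k^{3} H + 12 = H k^{3} + 12 = 12 + H k^{3}$)
$\left(z{\left(-5,13 \right)} - 137\right) Z{\left(10,-10 \right)} = \left(\left(12 + 13 \left(-5\right)^{3}\right) - 137\right) \left(\frac{10}{3} - - \frac{10}{3}\right) = \left(\left(12 + 13 \left(-125\right)\right) - 137\right) \left(\frac{10}{3} + \frac{10}{3}\right) = \left(\left(12 - 1625\right) - 137\right) \frac{20}{3} = \left(-1613 - 137\right) \frac{20}{3} = \left(-1750\right) \frac{20}{3} = - \frac{35000}{3}$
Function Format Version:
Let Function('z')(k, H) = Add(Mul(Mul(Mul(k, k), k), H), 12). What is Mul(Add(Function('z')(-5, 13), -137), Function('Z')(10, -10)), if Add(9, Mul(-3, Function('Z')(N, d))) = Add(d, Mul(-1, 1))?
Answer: Rational(-35000, 3) ≈ -11667.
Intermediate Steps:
Function('Z')(N, d) = Add(Rational(10, 3), Mul(Rational(-1, 3), d)) (Function('Z')(N, d) = Add(3, Mul(Rational(-1, 3), Add(d, Mul(-1, 1)))) = Add(3, Mul(Rational(-1, 3), Add(d, -1))) = Add(3, Mul(Rational(-1, 3), Add(-1, d))) = Add(3, Add(Rational(1, 3), Mul(Rational(-1, 3), d))) = Add(Rational(10, 3), Mul(Rational(-1, 3), d)))
Function('z')(k, H) = Add(12, Mul(H, Pow(k, 3))) (Function('z')(k, H) = Add(Mul(Mul(Pow(k, 2), k), H), 12) = Add(Mul(Pow(k, 3), H), 12) = Add(Mul(H, Pow(k, 3)), 12) = Add(12, Mul(H, Pow(k, 3))))
Mul(Add(Function('z')(-5, 13), -137), Function('Z')(10, -10)) = Mul(Add(Add(12, Mul(13, Pow(-5, 3))), -137), Add(Rational(10, 3), Mul(Rational(-1, 3), -10))) = Mul(Add(Add(12, Mul(13, -125)), -137), Add(Rational(10, 3), Rational(10, 3))) = Mul(Add(Add(12, -1625), -137), Rational(20, 3)) = Mul(Add(-1613, -137), Rational(20, 3)) = Mul(-1750, Rational(20, 3)) = Rational(-35000, 3)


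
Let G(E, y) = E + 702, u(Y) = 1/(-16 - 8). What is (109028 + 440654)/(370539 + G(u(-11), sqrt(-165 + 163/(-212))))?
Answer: 13192368/8909783 ≈ 1.4807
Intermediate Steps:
u(Y) = -1/24 (u(Y) = 1/(-24) = -1/24)
G(E, y) = 702 + E
(109028 + 440654)/(370539 + G(u(-11), sqrt(-165 + 163/(-212)))) = (109028 + 440654)/(370539 + (702 - 1/24)) = 549682/(370539 + 16847/24) = 549682/(8909783/24) = 549682*(24/8909783) = 13192368/8909783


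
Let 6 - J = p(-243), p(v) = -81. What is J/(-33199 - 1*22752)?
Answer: -87/55951 ≈ -0.0015549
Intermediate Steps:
J = 87 (J = 6 - 1*(-81) = 6 + 81 = 87)
J/(-33199 - 1*22752) = 87/(-33199 - 1*22752) = 87/(-33199 - 22752) = 87/(-55951) = 87*(-1/55951) = -87/55951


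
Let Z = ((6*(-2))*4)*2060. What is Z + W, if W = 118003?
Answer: 19123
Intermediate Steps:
Z = -98880 (Z = -12*4*2060 = -48*2060 = -98880)
Z + W = -98880 + 118003 = 19123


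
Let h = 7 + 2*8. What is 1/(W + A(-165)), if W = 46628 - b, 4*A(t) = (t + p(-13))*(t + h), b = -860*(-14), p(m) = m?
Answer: 1/40907 ≈ 2.4446e-5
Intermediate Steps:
h = 23 (h = 7 + 16 = 23)
b = 12040
A(t) = (-13 + t)*(23 + t)/4 (A(t) = ((t - 13)*(t + 23))/4 = ((-13 + t)*(23 + t))/4 = (-13 + t)*(23 + t)/4)
W = 34588 (W = 46628 - 1*12040 = 46628 - 12040 = 34588)
1/(W + A(-165)) = 1/(34588 + (-299/4 + (¼)*(-165)² + (5/2)*(-165))) = 1/(34588 + (-299/4 + (¼)*27225 - 825/2)) = 1/(34588 + (-299/4 + 27225/4 - 825/2)) = 1/(34588 + 6319) = 1/40907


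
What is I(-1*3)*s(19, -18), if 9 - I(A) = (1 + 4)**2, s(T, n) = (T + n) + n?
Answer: 272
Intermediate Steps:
s(T, n) = T + 2*n
I(A) = -16 (I(A) = 9 - (1 + 4)**2 = 9 - 1*5**2 = 9 - 1*25 = 9 - 25 = -16)
I(-1*3)*s(19, -18) = -16*(19 + 2*(-18)) = -16*(19 - 36) = -16*(-17) = 272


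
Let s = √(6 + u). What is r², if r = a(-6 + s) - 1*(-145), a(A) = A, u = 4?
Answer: (139 + √10)² ≈ 20210.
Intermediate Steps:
s = √10 (s = √(6 + 4) = √10 ≈ 3.1623)
r = 139 + √10 (r = (-6 + √10) - 1*(-145) = (-6 + √10) + 145 = 139 + √10 ≈ 142.16)
r² = (139 + √10)²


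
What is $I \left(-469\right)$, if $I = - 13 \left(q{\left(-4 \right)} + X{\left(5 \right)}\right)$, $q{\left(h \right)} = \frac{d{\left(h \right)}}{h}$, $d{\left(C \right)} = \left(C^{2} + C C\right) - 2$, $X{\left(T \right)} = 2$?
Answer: $- \frac{67067}{2} \approx -33534.0$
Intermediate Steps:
$d{\left(C \right)} = -2 + 2 C^{2}$ ($d{\left(C \right)} = \left(C^{2} + C^{2}\right) - 2 = 2 C^{2} - 2 = -2 + 2 C^{2}$)
$q{\left(h \right)} = \frac{-2 + 2 h^{2}}{h}$
$I = \frac{143}{2}$ ($I = - 13 \left(\left(- \frac{2}{-4} + 2 \left(-4\right)\right) + 2\right) = - 13 \left(\left(\left(-2\right) \left(- \frac{1}{4}\right) - 8\right) + 2\right) = - 13 \left(\left(\frac{1}{2} - 8\right) + 2\right) = - 13 \left(- \frac{15}{2} + 2\right) = \left(-13\right) \left(- \frac{11}{2}\right) = \frac{143}{2} \approx 71.5$)
$I \left(-469\right) = \frac{143}{2} \left(-469\right) = - \frac{67067}{2}$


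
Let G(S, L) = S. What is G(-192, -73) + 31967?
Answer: 31775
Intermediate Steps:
G(-192, -73) + 31967 = -192 + 31967 = 31775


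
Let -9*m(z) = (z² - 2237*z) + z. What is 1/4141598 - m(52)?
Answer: -156784333885/12424794 ≈ -12619.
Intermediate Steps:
m(z) = -z²/9 + 2236*z/9 (m(z) = -((z² - 2237*z) + z)/9 = -(z² - 2236*z)/9 = -z²/9 + 2236*z/9)
1/4141598 - m(52) = 1/4141598 - 52*(2236 - 1*52)/9 = 1/4141598 - 52*(2236 - 52)/9 = 1/4141598 - 52*2184/9 = 1/4141598 - 1*37856/3 = 1/4141598 - 37856/3 = -156784333885/12424794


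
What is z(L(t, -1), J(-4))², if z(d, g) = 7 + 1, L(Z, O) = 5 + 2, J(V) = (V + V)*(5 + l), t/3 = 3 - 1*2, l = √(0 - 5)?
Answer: 64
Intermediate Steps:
l = I*√5 (l = √(-5) = I*√5 ≈ 2.2361*I)
t = 3 (t = 3*(3 - 1*2) = 3*(3 - 2) = 3*1 = 3)
J(V) = 2*V*(5 + I*√5) (J(V) = (V + V)*(5 + I*√5) = (2*V)*(5 + I*√5) = 2*V*(5 + I*√5))
L(Z, O) = 7
z(d, g) = 8
z(L(t, -1), J(-4))² = 8² = 64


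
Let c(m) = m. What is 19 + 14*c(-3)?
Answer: -23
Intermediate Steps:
19 + 14*c(-3) = 19 + 14*(-3) = 19 - 42 = -23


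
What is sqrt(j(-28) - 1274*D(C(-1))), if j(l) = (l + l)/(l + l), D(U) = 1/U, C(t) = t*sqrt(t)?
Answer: sqrt(1 - 1274*I) ≈ 25.249 - 25.229*I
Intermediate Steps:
C(t) = t**(3/2)
j(l) = 1 (j(l) = (2*l)/((2*l)) = (2*l)*(1/(2*l)) = 1)
sqrt(j(-28) - 1274*D(C(-1))) = sqrt(1 - 1274*I)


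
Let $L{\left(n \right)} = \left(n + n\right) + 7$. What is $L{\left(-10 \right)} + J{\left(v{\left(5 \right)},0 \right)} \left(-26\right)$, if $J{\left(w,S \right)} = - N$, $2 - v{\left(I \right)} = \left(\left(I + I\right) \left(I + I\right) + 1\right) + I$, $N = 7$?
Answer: $169$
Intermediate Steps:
$L{\left(n \right)} = 7 + 2 n$ ($L{\left(n \right)} = 2 n + 7 = 7 + 2 n$)
$v{\left(I \right)} = 1 - I - 4 I^{2}$ ($v{\left(I \right)} = 2 - \left(\left(\left(I + I\right) \left(I + I\right) + 1\right) + I\right) = 2 - \left(\left(2 I 2 I + 1\right) + I\right) = 2 - \left(\left(4 I^{2} + 1\right) + I\right) = 2 - \left(\left(1 + 4 I^{2}\right) + I\right) = 2 - \left(1 + I + 4 I^{2}\right) = 1 - I - 4 I^{2}$)
$J{\left(w,S \right)} = -7$ ($J{\left(w,S \right)} = \left(-1\right) 7 = -7$)
$L{\left(-10 \right)} + J{\left(v{\left(5 \right)},0 \right)} \left(-26\right) = \left(7 + 2 \left(-10\right)\right) - -182 = \left(7 - 20\right) + 182 = -13 + 182 = 169$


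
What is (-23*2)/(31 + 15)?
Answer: -1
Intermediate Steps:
(-23*2)/(31 + 15) = -46/46 = -46*1/46 = -1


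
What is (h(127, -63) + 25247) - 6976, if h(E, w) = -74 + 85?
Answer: 18282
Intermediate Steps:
h(E, w) = 11
(h(127, -63) + 25247) - 6976 = (11 + 25247) - 6976 = 25258 - 6976 = 18282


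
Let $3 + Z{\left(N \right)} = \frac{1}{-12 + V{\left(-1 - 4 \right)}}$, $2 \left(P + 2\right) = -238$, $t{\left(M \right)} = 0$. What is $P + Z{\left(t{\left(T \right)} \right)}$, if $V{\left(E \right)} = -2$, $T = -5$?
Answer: $- \frac{1737}{14} \approx -124.07$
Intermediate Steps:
$P = -121$ ($P = -2 + \frac{1}{2} \left(-238\right) = -2 - 119 = -121$)
$Z{\left(N \right)} = - \frac{43}{14}$ ($Z{\left(N \right)} = -3 + \frac{1}{-12 - 2} = -3 + \frac{1}{-14} = -3 - \frac{1}{14} = - \frac{43}{14}$)
$P + Z{\left(t{\left(T \right)} \right)} = -121 - \frac{43}{14} = - \frac{1737}{14}$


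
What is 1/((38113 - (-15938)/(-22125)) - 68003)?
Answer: -22125/661332188 ≈ -3.3455e-5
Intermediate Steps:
1/((38113 - (-15938)/(-22125)) - 68003) = 1/((38113 - (-15938)*(-1)/22125) - 68003) = 1/((38113 - 1*15938/22125) - 68003) = 1/((38113 - 15938/22125) - 68003) = 1/(843234187/22125 - 68003) = 1/(-661332188/22125) = -22125/661332188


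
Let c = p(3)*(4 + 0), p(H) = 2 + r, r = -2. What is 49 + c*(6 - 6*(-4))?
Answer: 49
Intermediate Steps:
p(H) = 0 (p(H) = 2 - 2 = 0)
c = 0 (c = 0*(4 + 0) = 0*4 = 0)
49 + c*(6 - 6*(-4)) = 49 + 0*(6 - 6*(-4)) = 49 + 0*(6 + 24) = 49 + 0*30 = 49 + 0 = 49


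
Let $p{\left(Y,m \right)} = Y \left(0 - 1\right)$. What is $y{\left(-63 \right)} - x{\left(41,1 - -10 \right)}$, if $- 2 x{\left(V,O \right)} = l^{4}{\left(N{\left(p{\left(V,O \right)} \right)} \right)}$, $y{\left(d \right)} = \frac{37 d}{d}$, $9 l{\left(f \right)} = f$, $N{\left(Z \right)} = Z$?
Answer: $\frac{3311275}{13122} \approx 252.35$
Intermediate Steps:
$p{\left(Y,m \right)} = - Y$ ($p{\left(Y,m \right)} = Y \left(-1\right) = - Y$)
$l{\left(f \right)} = \frac{f}{9}$
$y{\left(d \right)} = 37$
$x{\left(V,O \right)} = - \frac{V^{4}}{13122}$ ($x{\left(V,O \right)} = - \frac{\left(\frac{\left(-1\right) V}{9}\right)^{4}}{2} = - \frac{\left(- \frac{V}{9}\right)^{4}}{2} = - \frac{\frac{1}{6561} V^{4}}{2} = - \frac{V^{4}}{13122}$)
$y{\left(-63 \right)} - x{\left(41,1 - -10 \right)} = 37 - - \frac{41^{4}}{13122} = 37 - \left(- \frac{1}{13122}\right) 2825761 = 37 - - \frac{2825761}{13122} = 37 + \frac{2825761}{13122} = \frac{3311275}{13122}$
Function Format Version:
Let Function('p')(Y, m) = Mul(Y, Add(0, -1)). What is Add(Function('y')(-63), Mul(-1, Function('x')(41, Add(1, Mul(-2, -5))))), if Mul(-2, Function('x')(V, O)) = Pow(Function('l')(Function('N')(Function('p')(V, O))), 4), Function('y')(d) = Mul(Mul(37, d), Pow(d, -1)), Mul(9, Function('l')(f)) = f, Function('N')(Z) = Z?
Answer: Rational(3311275, 13122) ≈ 252.35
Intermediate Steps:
Function('p')(Y, m) = Mul(-1, Y) (Function('p')(Y, m) = Mul(Y, -1) = Mul(-1, Y))
Function('l')(f) = Mul(Rational(1, 9), f)
Function('y')(d) = 37
Function('x')(V, O) = Mul(Rational(-1, 13122), Pow(V, 4)) (Function('x')(V, O) = Mul(Rational(-1, 2), Pow(Mul(Rational(1, 9), Mul(-1, V)), 4)) = Mul(Rational(-1, 2), Pow(Mul(Rational(-1, 9), V), 4)) = Mul(Rational(-1, 2), Mul(Rational(1, 6561), Pow(V, 4))) = Mul(Rational(-1, 13122), Pow(V, 4)))
Add(Function('y')(-63), Mul(-1, Function('x')(41, Add(1, Mul(-2, -5))))) = Add(37, Mul(-1, Mul(Rational(-1, 13122), Pow(41, 4)))) = Add(37, Mul(-1, Mul(Rational(-1, 13122), 2825761))) = Add(37, Mul(-1, Rational(-2825761, 13122))) = Add(37, Rational(2825761, 13122)) = Rational(3311275, 13122)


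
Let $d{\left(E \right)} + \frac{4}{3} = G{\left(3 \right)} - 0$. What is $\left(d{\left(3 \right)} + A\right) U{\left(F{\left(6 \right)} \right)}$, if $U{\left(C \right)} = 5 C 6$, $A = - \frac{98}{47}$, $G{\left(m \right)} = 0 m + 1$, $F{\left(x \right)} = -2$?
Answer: $\frac{6820}{47} \approx 145.11$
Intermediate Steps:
$G{\left(m \right)} = 1$ ($G{\left(m \right)} = 0 + 1 = 1$)
$d{\left(E \right)} = - \frac{1}{3}$ ($d{\left(E \right)} = - \frac{4}{3} + \left(1 - 0\right) = - \frac{4}{3} + \left(1 + 0\right) = - \frac{4}{3} + 1 = - \frac{1}{3}$)
$A = - \frac{98}{47}$ ($A = \left(-98\right) \frac{1}{47} = - \frac{98}{47} \approx -2.0851$)
$U{\left(C \right)} = 30 C$
$\left(d{\left(3 \right)} + A\right) U{\left(F{\left(6 \right)} \right)} = \left(- \frac{1}{3} - \frac{98}{47}\right) 30 \left(-2\right) = \left(- \frac{341}{141}\right) \left(-60\right) = \frac{6820}{47}$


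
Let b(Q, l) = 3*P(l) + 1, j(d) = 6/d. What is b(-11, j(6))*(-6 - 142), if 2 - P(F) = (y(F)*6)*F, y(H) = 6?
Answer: 14948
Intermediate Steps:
P(F) = 2 - 36*F (P(F) = 2 - 6*6*F = 2 - 36*F)
b(Q, l) = 7 - 108*l (b(Q, l) = 3*(2 - 36*l) + 1 = (6 - 108*l) + 1 = 7 - 108*l)
b(-11, j(6))*(-6 - 142) = (7 - 648/6)*(-6 - 142) = (7 - 648/6)*(-148) = (7 - 108*1)*(-148) = (7 - 108)*(-148) = -101*(-148) = 14948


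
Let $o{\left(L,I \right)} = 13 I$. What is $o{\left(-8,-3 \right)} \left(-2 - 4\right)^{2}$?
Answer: $-1404$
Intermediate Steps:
$o{\left(-8,-3 \right)} \left(-2 - 4\right)^{2} = 13 \left(-3\right) \left(-2 - 4\right)^{2} = - 39 \left(-6\right)^{2} = \left(-39\right) 36 = -1404$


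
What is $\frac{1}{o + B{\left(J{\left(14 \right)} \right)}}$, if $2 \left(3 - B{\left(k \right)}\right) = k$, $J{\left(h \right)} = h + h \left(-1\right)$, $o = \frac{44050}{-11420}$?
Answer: $- \frac{1142}{979} \approx -1.1665$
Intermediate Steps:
$o = - \frac{4405}{1142}$ ($o = 44050 \left(- \frac{1}{11420}\right) = - \frac{4405}{1142} \approx -3.8573$)
$J{\left(h \right)} = 0$ ($J{\left(h \right)} = h - h = 0$)
$B{\left(k \right)} = 3 - \frac{k}{2}$
$\frac{1}{o + B{\left(J{\left(14 \right)} \right)}} = \frac{1}{- \frac{4405}{1142} + \left(3 - 0\right)} = \frac{1}{- \frac{4405}{1142} + \left(3 + 0\right)} = \frac{1}{- \frac{4405}{1142} + 3} = \frac{1}{- \frac{979}{1142}} = - \frac{1142}{979}$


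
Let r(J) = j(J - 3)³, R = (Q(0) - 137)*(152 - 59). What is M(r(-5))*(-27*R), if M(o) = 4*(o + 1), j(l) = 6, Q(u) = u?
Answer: 298598076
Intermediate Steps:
R = -12741 (R = (0 - 137)*(152 - 59) = -137*93 = -12741)
r(J) = 216 (r(J) = 6³ = 216)
M(o) = 4 + 4*o (M(o) = 4*(1 + o) = 4 + 4*o)
M(r(-5))*(-27*R) = (4 + 4*216)*(-27*(-12741)) = (4 + 864)*344007 = 868*344007 = 298598076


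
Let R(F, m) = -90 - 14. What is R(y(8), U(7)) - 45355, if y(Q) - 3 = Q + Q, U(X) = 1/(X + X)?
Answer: -45459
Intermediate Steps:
U(X) = 1/(2*X)
y(Q) = 3 + 2*Q (y(Q) = 3 + (Q + Q) = 3 + 2*Q)
R(F, m) = -104
R(y(8), U(7)) - 45355 = -104 - 45355 = -45459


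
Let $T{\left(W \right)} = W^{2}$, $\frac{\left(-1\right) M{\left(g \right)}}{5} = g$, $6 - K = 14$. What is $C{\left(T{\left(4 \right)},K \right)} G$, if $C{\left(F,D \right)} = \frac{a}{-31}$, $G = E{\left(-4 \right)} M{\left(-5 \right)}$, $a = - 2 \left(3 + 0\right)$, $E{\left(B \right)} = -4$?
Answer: $- \frac{600}{31} \approx -19.355$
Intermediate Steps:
$K = -8$ ($K = 6 - 14 = -8$)
$M{\left(g \right)} = - 5 g$
$a = -6$ ($a = \left(-2\right) 3 = -6$)
$G = -100$ ($G = - 4 \left(\left(-5\right) \left(-5\right)\right) = \left(-4\right) 25 = -100$)
$C{\left(F,D \right)} = \frac{6}{31}$ ($C{\left(F,D \right)} = - \frac{6}{-31} = \left(-6\right) \left(- \frac{1}{31}\right) = \frac{6}{31}$)
$C{\left(T{\left(4 \right)},K \right)} G = \frac{6}{31} \left(-100\right) = - \frac{600}{31}$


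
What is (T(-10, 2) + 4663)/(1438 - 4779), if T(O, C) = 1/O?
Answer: -46629/33410 ≈ -1.3957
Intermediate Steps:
(T(-10, 2) + 4663)/(1438 - 4779) = (1/(-10) + 4663)/(1438 - 4779) = (-⅒ + 4663)/(-3341) = (46629/10)*(-1/3341) = -46629/33410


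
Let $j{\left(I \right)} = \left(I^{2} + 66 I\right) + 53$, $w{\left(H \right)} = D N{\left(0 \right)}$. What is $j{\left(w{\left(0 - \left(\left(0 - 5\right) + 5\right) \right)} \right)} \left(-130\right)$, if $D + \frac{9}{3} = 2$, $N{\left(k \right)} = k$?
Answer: $-6890$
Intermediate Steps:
$D = -1$ ($D = -3 + 2 = -1$)
$w{\left(H \right)} = 0$ ($w{\left(H \right)} = \left(-1\right) 0 = 0$)
$j{\left(I \right)} = 53 + I^{2} + 66 I$
$j{\left(w{\left(0 - \left(\left(0 - 5\right) + 5\right) \right)} \right)} \left(-130\right) = \left(53 + 0^{2} + 66 \cdot 0\right) \left(-130\right) = \left(53 + 0 + 0\right) \left(-130\right) = 53 \left(-130\right) = -6890$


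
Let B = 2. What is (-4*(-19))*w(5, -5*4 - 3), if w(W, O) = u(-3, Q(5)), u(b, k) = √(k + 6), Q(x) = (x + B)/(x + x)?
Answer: 38*√670/5 ≈ 196.72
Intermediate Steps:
Q(x) = (2 + x)/(2*x) (Q(x) = (x + 2)/(x + x) = (2 + x)/((2*x)) = (2 + x)*(1/(2*x)) = (2 + x)/(2*x))
u(b, k) = √(6 + k)
w(W, O) = √670/10 (w(W, O) = √(6 + (½)*(2 + 5)/5) = √(6 + (½)*(⅕)*7) = √(6 + 7/10) = √(67/10) = √670/10)
(-4*(-19))*w(5, -5*4 - 3) = (-4*(-19))*(√670/10) = 76*(√670/10) = 38*√670/5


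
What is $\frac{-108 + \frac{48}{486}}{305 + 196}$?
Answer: $- \frac{8740}{40581} \approx -0.21537$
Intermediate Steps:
$\frac{-108 + \frac{48}{486}}{305 + 196} = \frac{-108 + 48 \cdot \frac{1}{486}}{501} = \frac{-108 + \frac{8}{81}}{501} = \frac{1}{501} \left(- \frac{8740}{81}\right) = - \frac{8740}{40581}$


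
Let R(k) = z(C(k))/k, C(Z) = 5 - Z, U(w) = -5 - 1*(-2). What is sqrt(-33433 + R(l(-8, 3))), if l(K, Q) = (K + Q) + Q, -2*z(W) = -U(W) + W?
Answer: 3*I*sqrt(14858)/2 ≈ 182.84*I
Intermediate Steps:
U(w) = -3 (U(w) = -5 + 2 = -3)
z(W) = -3/2 - W/2 (z(W) = -(-1*(-3) + W)/2 = -(3 + W)/2 = -3/2 - W/2)
l(K, Q) = K + 2*Q
R(k) = (-4 + k/2)/k (R(k) = (-3/2 - (5 - k)/2)/k = (-3/2 + (-5/2 + k/2))/k = (-4 + k/2)/k)
sqrt(-33433 + R(l(-8, 3))) = sqrt(-33433 + (-8 + (-8 + 2*3))/(2*(-8 + 2*3))) = sqrt(-33433 + (-8 + (-8 + 6))/(2*(-8 + 6))) = sqrt(-33433 + (1/2)*(-8 - 2)/(-2)) = sqrt(-33433 + (1/2)*(-1/2)*(-10)) = sqrt(-33433 + 5/2) = sqrt(-66861/2) = 3*I*sqrt(14858)/2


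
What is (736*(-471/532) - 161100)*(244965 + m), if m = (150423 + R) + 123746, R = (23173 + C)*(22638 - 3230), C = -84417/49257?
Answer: -53009984210313944440/727909 ≈ -7.2825e+13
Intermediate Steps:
C = -28139/16419 (C = -84417*1/49257 = -28139/16419 ≈ -1.7138)
R = 7383760945984/16419 (R = (23173 - 28139/16419)*(22638 - 3230) = (380449348/16419)*19408 = 7383760945984/16419 ≈ 4.4971e+8)
m = 7388262526795/16419 (m = (150423 + 7383760945984/16419) + 123746 = 7386230741221/16419 + 123746 = 7388262526795/16419 ≈ 4.4998e+8)
(736*(-471/532) - 161100)*(244965 + m) = (736*(-471/532) - 161100)*(244965 + 7388262526795/16419) = (736*(-471*1/532) - 161100)*(7392284607130/16419) = (736*(-471/532) - 161100)*(7392284607130/16419) = (-86664/133 - 161100)*(7392284607130/16419) = -21512964/133*7392284607130/16419 = -53009984210313944440/727909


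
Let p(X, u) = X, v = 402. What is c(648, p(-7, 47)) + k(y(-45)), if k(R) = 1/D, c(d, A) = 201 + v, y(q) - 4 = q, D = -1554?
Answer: 937061/1554 ≈ 603.00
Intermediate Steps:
y(q) = 4 + q
c(d, A) = 603 (c(d, A) = 201 + 402 = 603)
k(R) = -1/1554 (k(R) = 1/(-1554) = -1/1554)
c(648, p(-7, 47)) + k(y(-45)) = 603 - 1/1554 = 937061/1554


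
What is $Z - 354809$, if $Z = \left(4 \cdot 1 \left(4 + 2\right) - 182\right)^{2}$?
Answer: $-329845$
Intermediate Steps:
$Z = 24964$ ($Z = \left(4 \cdot 6 - 182\right)^{2} = \left(24 - 182\right)^{2} = \left(-158\right)^{2} = 24964$)
$Z - 354809 = 24964 - 354809 = -329845$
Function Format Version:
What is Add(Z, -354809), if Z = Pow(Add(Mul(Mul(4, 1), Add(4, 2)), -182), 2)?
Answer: -329845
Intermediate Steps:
Z = 24964 (Z = Pow(Add(Mul(4, 6), -182), 2) = Pow(Add(24, -182), 2) = Pow(-158, 2) = 24964)
Add(Z, -354809) = Add(24964, -354809) = -329845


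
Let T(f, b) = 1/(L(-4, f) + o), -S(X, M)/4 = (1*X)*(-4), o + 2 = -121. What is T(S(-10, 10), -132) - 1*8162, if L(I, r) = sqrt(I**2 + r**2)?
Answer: -85594771/10487 + 4*sqrt(1601)/10487 ≈ -8162.0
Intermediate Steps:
o = -123 (o = -2 - 121 = -123)
S(X, M) = 16*X (S(X, M) = -4*1*X*(-4) = -4*X*(-4) = -(-16)*X = 16*X)
T(f, b) = 1/(-123 + sqrt(16 + f**2)) (T(f, b) = 1/(sqrt((-4)**2 + f**2) - 123) = 1/(sqrt(16 + f**2) - 123) = 1/(-123 + sqrt(16 + f**2)))
T(S(-10, 10), -132) - 1*8162 = 1/(-123 + sqrt(16 + (16*(-10))**2)) - 1*8162 = 1/(-123 + sqrt(16 + (-160)**2)) - 8162 = 1/(-123 + sqrt(16 + 25600)) - 8162 = 1/(-123 + sqrt(25616)) - 8162 = 1/(-123 + 4*sqrt(1601)) - 8162 = -8162 + 1/(-123 + 4*sqrt(1601))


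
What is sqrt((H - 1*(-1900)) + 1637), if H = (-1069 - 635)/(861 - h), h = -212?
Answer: sqrt(4070422281)/1073 ≈ 59.459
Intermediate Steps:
H = -1704/1073 (H = (-1069 - 635)/(861 - 1*(-212)) = -1704/(861 + 212) = -1704/1073 ≈ -1.5881)
sqrt((H - 1*(-1900)) + 1637) = sqrt((-1704/1073 - 1*(-1900)) + 1637) = sqrt((-1704/1073 + 1900) + 1637) = sqrt(2036996/1073 + 1637) = sqrt(3793497/1073) = sqrt(4070422281)/1073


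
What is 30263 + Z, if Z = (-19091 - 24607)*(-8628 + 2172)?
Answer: 282144551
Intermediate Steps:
Z = 282114288 (Z = -43698*(-6456) = 282114288)
30263 + Z = 30263 + 282114288 = 282144551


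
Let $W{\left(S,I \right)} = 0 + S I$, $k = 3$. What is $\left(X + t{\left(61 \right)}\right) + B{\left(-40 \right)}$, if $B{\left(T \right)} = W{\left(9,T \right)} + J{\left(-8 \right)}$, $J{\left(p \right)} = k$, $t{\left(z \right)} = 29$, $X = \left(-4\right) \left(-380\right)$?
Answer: $1192$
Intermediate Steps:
$X = 1520$
$W{\left(S,I \right)} = I S$ ($W{\left(S,I \right)} = 0 + I S = I S$)
$J{\left(p \right)} = 3$
$B{\left(T \right)} = 3 + 9 T$ ($B{\left(T \right)} = T 9 + 3 = 9 T + 3 = 3 + 9 T$)
$\left(X + t{\left(61 \right)}\right) + B{\left(-40 \right)} = \left(1520 + 29\right) + \left(3 + 9 \left(-40\right)\right) = 1549 + \left(3 - 360\right) = 1549 - 357 = 1192$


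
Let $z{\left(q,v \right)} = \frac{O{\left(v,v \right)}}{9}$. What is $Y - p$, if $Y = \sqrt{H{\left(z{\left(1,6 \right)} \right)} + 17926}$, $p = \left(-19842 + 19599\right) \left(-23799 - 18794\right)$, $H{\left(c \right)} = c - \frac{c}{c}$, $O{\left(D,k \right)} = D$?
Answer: $-10350099 + \frac{\sqrt{161331}}{3} \approx -1.035 \cdot 10^{7}$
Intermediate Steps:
$z{\left(q,v \right)} = \frac{v}{9}$
$H{\left(c \right)} = -1 + c$ ($H{\left(c \right)} = c - 1 = -1 + c$)
$p = 10350099$ ($p = \left(-243\right) \left(-42593\right) = 10350099$)
$Y = \frac{\sqrt{161331}}{3}$ ($Y = \sqrt{\left(-1 + \frac{1}{9} \cdot 6\right) + 17926} = \sqrt{\left(-1 + \frac{2}{3}\right) + 17926} = \sqrt{- \frac{1}{3} + 17926} = \sqrt{\frac{53777}{3}} = \frac{\sqrt{161331}}{3} \approx 133.89$)
$Y - p = \frac{\sqrt{161331}}{3} - 10350099 = -10350099 + \frac{\sqrt{161331}}{3}$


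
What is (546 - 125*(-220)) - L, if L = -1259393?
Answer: 1287439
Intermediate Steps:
(546 - 125*(-220)) - L = (546 - 125*(-220)) - 1*(-1259393) = (546 + 27500) + 1259393 = 28046 + 1259393 = 1287439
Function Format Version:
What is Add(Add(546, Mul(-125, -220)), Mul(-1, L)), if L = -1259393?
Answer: 1287439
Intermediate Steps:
Add(Add(546, Mul(-125, -220)), Mul(-1, L)) = Add(Add(546, Mul(-125, -220)), Mul(-1, -1259393)) = Add(Add(546, 27500), 1259393) = Add(28046, 1259393) = 1287439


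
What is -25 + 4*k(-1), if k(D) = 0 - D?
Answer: -21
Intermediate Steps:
k(D) = -D
-25 + 4*k(-1) = -25 + 4*(-1*(-1)) = -25 + 4*1 = -25 + 4 = -21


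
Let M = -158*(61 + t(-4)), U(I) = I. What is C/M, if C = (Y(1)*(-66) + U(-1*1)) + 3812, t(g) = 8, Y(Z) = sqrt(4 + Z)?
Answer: -3811/10902 + 11*sqrt(5)/1817 ≈ -0.33603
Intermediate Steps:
M = -10902 (M = -158*(61 + 8) = -158*69 = -10902)
C = 3811 - 66*sqrt(5) (C = (sqrt(4 + 1)*(-66) - 1*1) + 3812 = (sqrt(5)*(-66) - 1) + 3812 = (-66*sqrt(5) - 1) + 3812 = (-1 - 66*sqrt(5)) + 3812 = 3811 - 66*sqrt(5) ≈ 3663.4)
C/M = (3811 - 66*sqrt(5))/(-10902) = (3811 - 66*sqrt(5))*(-1/10902) = -3811/10902 + 11*sqrt(5)/1817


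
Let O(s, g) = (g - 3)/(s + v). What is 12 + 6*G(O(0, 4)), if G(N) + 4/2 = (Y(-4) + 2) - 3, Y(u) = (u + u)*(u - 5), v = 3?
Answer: 426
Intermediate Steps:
O(s, g) = (-3 + g)/(3 + s) (O(s, g) = (g - 3)/(s + 3) = (-3 + g)/(3 + s))
Y(u) = 2*u*(-5 + u) (Y(u) = (2*u)*(-5 + u) = 2*u*(-5 + u))
G(N) = 69 (G(N) = -2 + ((2*(-4)*(-5 - 4) + 2) - 3) = -2 + ((2*(-4)*(-9) + 2) - 3) = -2 + ((72 + 2) - 3) = -2 + (74 - 3) = -2 + 71 = 69)
12 + 6*G(O(0, 4)) = 12 + 6*69 = 12 + 414 = 426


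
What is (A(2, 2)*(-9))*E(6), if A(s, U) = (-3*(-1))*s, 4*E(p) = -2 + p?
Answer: -54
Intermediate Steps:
E(p) = -½ + p/4 (E(p) = (-2 + p)/4 = -½ + p/4)
A(s, U) = 3*s
(A(2, 2)*(-9))*E(6) = ((3*2)*(-9))*(-½ + (¼)*6) = (6*(-9))*(-½ + 3/2) = -54*1 = -54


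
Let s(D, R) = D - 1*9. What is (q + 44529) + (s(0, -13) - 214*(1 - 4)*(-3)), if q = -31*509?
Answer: 26815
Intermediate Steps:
s(D, R) = -9 + D (s(D, R) = D - 9 = -9 + D)
q = -15779
(q + 44529) + (s(0, -13) - 214*(1 - 4)*(-3)) = (-15779 + 44529) + ((-9 + 0) - 214*(1 - 4)*(-3)) = 28750 + (-9 - (-642)*(-3)) = 28750 + (-9 - 214*9) = 28750 + (-9 - 1926) = 28750 - 1935 = 26815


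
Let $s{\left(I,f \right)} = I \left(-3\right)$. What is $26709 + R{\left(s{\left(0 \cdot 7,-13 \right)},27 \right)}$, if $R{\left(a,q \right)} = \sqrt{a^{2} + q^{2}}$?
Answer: $26736$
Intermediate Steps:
$s{\left(I,f \right)} = - 3 I$
$26709 + R{\left(s{\left(0 \cdot 7,-13 \right)},27 \right)} = 26709 + \sqrt{\left(- 3 \cdot 0 \cdot 7\right)^{2} + 27^{2}} = 26709 + \sqrt{\left(\left(-3\right) 0\right)^{2} + 729} = 26709 + \sqrt{0^{2} + 729} = 26709 + \sqrt{0 + 729} = 26709 + \sqrt{729} = 26709 + 27 = 26736$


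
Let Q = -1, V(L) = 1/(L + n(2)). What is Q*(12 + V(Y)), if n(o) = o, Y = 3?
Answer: -61/5 ≈ -12.200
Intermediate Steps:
V(L) = 1/(2 + L) (V(L) = 1/(L + 2) = 1/(2 + L))
Q*(12 + V(Y)) = -(12 + 1/(2 + 3)) = -(12 + 1/5) = -(12 + ⅕) = -1*61/5 = -61/5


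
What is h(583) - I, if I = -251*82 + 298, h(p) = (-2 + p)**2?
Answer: 357845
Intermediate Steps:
I = -20284 (I = -20582 + 298 = -20284)
h(583) - I = (-2 + 583)**2 - 1*(-20284) = 581**2 + 20284 = 337561 + 20284 = 357845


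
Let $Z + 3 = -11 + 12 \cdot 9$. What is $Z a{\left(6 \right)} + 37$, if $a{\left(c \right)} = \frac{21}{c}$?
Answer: $366$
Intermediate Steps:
$Z = 94$ ($Z = -3 + \left(-11 + 12 \cdot 9\right) = -3 + \left(-11 + 108\right) = -3 + 97 = 94$)
$Z a{\left(6 \right)} + 37 = 94 \cdot \frac{21}{6} + 37 = 94 \cdot 21 \cdot \frac{1}{6} + 37 = 94 \cdot \frac{7}{2} + 37 = 329 + 37 = 366$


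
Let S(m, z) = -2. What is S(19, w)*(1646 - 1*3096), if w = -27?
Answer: 2900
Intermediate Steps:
S(19, w)*(1646 - 1*3096) = -2*(1646 - 1*3096) = -2*(1646 - 3096) = -2*(-1450) = 2900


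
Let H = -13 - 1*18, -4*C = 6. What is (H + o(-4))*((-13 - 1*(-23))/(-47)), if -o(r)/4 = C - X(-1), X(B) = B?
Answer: 290/47 ≈ 6.1702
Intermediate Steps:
C = -3/2 (C = -¼*6 = -3/2 ≈ -1.5000)
o(r) = 2 (o(r) = -4*(-3/2 - 1*(-1)) = -4*(-3/2 + 1) = -4*(-½) = 2)
H = -31 (H = -13 - 18 = -31)
(H + o(-4))*((-13 - 1*(-23))/(-47)) = (-31 + 2)*((-13 - 1*(-23))/(-47)) = -29*(-13 + 23)*(-1)/47 = -290*(-1)/47 = -29*(-10/47) = 290/47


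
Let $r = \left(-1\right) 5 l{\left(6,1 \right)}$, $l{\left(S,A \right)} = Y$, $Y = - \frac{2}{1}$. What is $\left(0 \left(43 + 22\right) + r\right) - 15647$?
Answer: $-15637$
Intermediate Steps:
$Y = -2$ ($Y = \left(-2\right) 1 = -2$)
$l{\left(S,A \right)} = -2$
$r = 10$ ($r = \left(-1\right) 5 \left(-2\right) = \left(-5\right) \left(-2\right) = 10$)
$\left(0 \left(43 + 22\right) + r\right) - 15647 = \left(0 \left(43 + 22\right) + 10\right) - 15647 = \left(0 \cdot 65 + 10\right) - 15647 = \left(0 + 10\right) - 15647 = 10 - 15647 = -15637$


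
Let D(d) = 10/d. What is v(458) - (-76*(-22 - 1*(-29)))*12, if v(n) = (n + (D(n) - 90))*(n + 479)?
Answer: 80429485/229 ≈ 3.5122e+5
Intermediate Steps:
v(n) = (479 + n)*(-90 + n + 10/n) (v(n) = (n + (10/n - 90))*(n + 479) = (n + (-90 + 10/n))*(479 + n) = (-90 + n + 10/n)*(479 + n) = (479 + n)*(-90 + n + 10/n))
v(458) - (-76*(-22 - 1*(-29)))*12 = (-43100 + 458**2 + 389*458 + 4790/458) - (-76*(-22 - 1*(-29)))*12 = (-43100 + 209764 + 178162 + 4790*(1/458)) - (-76*(-22 + 29))*12 = (-43100 + 209764 + 178162 + 2395/229) - (-76*7)*12 = 78967549/229 - (-532)*12 = 78967549/229 - 1*(-6384) = 78967549/229 + 6384 = 80429485/229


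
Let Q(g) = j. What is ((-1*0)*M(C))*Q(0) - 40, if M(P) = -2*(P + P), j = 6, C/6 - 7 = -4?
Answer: -40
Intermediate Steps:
C = 18 (C = 42 + 6*(-4) = 42 - 24 = 18)
Q(g) = 6
M(P) = -4*P
((-1*0)*M(C))*Q(0) - 40 = ((-1*0)*(-4*18))*6 - 40 = (0*(-72))*6 - 40 = 0*6 - 40 = 0 - 40 = -40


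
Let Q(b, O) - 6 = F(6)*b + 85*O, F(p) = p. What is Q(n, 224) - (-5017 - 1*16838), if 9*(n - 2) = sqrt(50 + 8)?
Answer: 40913 + 2*sqrt(58)/3 ≈ 40918.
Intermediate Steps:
n = 2 + sqrt(58)/9 (n = 2 + sqrt(50 + 8)/9 = 2 + sqrt(58)/9 ≈ 2.8462)
Q(b, O) = 6 + 6*b + 85*O (Q(b, O) = 6 + (6*b + 85*O) = 6 + 6*b + 85*O)
Q(n, 224) - (-5017 - 1*16838) = (6 + 6*(2 + sqrt(58)/9) + 85*224) - (-5017 - 1*16838) = (6 + (12 + 2*sqrt(58)/3) + 19040) - (-5017 - 16838) = (19058 + 2*sqrt(58)/3) - 1*(-21855) = (19058 + 2*sqrt(58)/3) + 21855 = 40913 + 2*sqrt(58)/3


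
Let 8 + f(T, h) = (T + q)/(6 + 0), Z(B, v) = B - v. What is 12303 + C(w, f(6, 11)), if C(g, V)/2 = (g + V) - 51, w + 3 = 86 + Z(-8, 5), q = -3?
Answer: 12326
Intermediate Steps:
f(T, h) = -17/2 + T/6 (f(T, h) = -8 + (T - 3)/(6 + 0) = -8 + (-3 + T)/6 = -8 + (-3 + T)*(1/6) = -8 + (-1/2 + T/6) = -17/2 + T/6)
w = 70 (w = -3 + (86 + (-8 - 1*5)) = -3 + (86 + (-8 - 5)) = -3 + (86 - 13) = -3 + 73 = 70)
C(g, V) = -102 + 2*V + 2*g (C(g, V) = 2*((g + V) - 51) = 2*((V + g) - 51) = 2*(-51 + V + g) = -102 + 2*V + 2*g)
12303 + C(w, f(6, 11)) = 12303 + (-102 + 2*(-17/2 + (1/6)*6) + 2*70) = 12303 + (-102 + 2*(-17/2 + 1) + 140) = 12303 + (-102 + 2*(-15/2) + 140) = 12303 + (-102 - 15 + 140) = 12303 + 23 = 12326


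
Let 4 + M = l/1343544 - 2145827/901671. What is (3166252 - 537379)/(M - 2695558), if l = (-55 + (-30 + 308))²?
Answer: -1061569291419672984/1088500026202843739 ≈ -0.97526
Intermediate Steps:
l = 49729 (l = (-55 + 278)² = 223² = 49729)
M = -2561304147275/403811554008 (M = -4 + (49729/1343544 - 2145827/901671) = -4 - 946057931243/403811554008 = -2561304147275/403811554008 ≈ -6.3428)
(3166252 - 537379)/(M - 2695558) = (3166252 - 537379)/(-2561304147275/403811554008 - 2695558) = 2628873/(-1088500026202843739/403811554008) = 2628873*(-403811554008/1088500026202843739) = -1061569291419672984/1088500026202843739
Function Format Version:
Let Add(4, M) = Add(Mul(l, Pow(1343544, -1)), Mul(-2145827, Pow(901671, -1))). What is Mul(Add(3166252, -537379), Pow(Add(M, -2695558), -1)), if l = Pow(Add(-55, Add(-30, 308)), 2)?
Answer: Rational(-1061569291419672984, 1088500026202843739) ≈ -0.97526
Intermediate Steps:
l = 49729 (l = Pow(Add(-55, 278), 2) = Pow(223, 2) = 49729)
M = Rational(-2561304147275, 403811554008) (M = Add(-4, Add(Mul(49729, Pow(1343544, -1)), Mul(-2145827, Pow(901671, -1)))) = Add(-4, Add(Mul(49729, Rational(1, 1343544)), Mul(-2145827, Rational(1, 901671)))) = Add(-4, Add(Rational(49729, 1343544), Rational(-2145827, 901671))) = Add(-4, Rational(-946057931243, 403811554008)) = Rational(-2561304147275, 403811554008) ≈ -6.3428)
Mul(Add(3166252, -537379), Pow(Add(M, -2695558), -1)) = Mul(Add(3166252, -537379), Pow(Add(Rational(-2561304147275, 403811554008), -2695558), -1)) = Mul(2628873, Pow(Rational(-1088500026202843739, 403811554008), -1)) = Mul(2628873, Rational(-403811554008, 1088500026202843739)) = Rational(-1061569291419672984, 1088500026202843739)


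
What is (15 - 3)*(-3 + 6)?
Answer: 36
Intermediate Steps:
(15 - 3)*(-3 + 6) = 12*3 = 36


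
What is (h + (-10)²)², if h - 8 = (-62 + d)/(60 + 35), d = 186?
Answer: 107827456/9025 ≈ 11948.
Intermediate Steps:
h = 884/95 (h = 8 + (-62 + 186)/(60 + 35) = 8 + 124/95 = 884/95 ≈ 9.3053)
(h + (-10)²)² = (884/95 + (-10)²)² = (884/95 + 100)² = (10384/95)² = 107827456/9025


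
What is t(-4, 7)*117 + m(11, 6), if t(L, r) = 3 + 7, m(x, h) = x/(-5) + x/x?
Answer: 5844/5 ≈ 1168.8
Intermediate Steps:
m(x, h) = 1 - x/5 (m(x, h) = x*(-⅕) + 1 = -x/5 + 1 = 1 - x/5)
t(L, r) = 10
t(-4, 7)*117 + m(11, 6) = 10*117 + (1 - ⅕*11) = 1170 + (1 - 11/5) = 1170 - 6/5 = 5844/5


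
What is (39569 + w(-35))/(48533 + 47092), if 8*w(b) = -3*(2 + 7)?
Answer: 12661/30600 ≈ 0.41376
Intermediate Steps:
w(b) = -27/8 (w(b) = (-3*(2 + 7))/8 = (-3*9)/8 = (⅛)*(-27) = -27/8)
(39569 + w(-35))/(48533 + 47092) = (39569 - 27/8)/(48533 + 47092) = (316525/8)/95625 = (316525/8)*(1/95625) = 12661/30600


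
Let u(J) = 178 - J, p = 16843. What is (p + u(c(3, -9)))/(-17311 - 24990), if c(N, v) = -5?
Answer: -17026/42301 ≈ -0.40250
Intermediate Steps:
(p + u(c(3, -9)))/(-17311 - 24990) = (16843 + (178 - 1*(-5)))/(-17311 - 24990) = (16843 + (178 + 5))/(-42301) = (16843 + 183)*(-1/42301) = 17026*(-1/42301) = -17026/42301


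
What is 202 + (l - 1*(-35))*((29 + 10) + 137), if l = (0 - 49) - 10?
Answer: -4022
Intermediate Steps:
l = -59 (l = -49 - 10 = -59)
202 + (l - 1*(-35))*((29 + 10) + 137) = 202 + (-59 - 1*(-35))*((29 + 10) + 137) = 202 + (-59 + 35)*(39 + 137) = 202 - 24*176 = 202 - 4224 = -4022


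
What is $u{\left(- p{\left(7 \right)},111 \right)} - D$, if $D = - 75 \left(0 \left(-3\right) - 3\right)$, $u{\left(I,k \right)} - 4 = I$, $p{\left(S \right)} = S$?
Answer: $-228$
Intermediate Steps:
$u{\left(I,k \right)} = 4 + I$
$D = 225$ ($D = - 75 \left(0 - 3\right) = \left(-75\right) \left(-3\right) = 225$)
$u{\left(- p{\left(7 \right)},111 \right)} - D = \left(4 - 7\right) - 225 = -3 - 225 = -228$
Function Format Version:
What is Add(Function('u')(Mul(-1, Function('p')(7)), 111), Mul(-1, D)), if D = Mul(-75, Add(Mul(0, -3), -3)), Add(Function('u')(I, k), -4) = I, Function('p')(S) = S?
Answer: -228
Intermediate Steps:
Function('u')(I, k) = Add(4, I)
D = 225 (D = Mul(-75, Add(0, -3)) = Mul(-75, -3) = 225)
Add(Function('u')(Mul(-1, Function('p')(7)), 111), Mul(-1, D)) = Add(Add(4, Mul(-1, 7)), Mul(-1, 225)) = Add(Add(4, -7), -225) = Add(-3, -225) = -228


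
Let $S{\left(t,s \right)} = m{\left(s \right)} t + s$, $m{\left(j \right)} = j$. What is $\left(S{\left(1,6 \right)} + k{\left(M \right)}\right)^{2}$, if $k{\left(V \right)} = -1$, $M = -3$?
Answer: $121$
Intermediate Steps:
$S{\left(t,s \right)} = s + s t$ ($S{\left(t,s \right)} = s t + s = s + s t$)
$\left(S{\left(1,6 \right)} + k{\left(M \right)}\right)^{2} = \left(6 \left(1 + 1\right) - 1\right)^{2} = \left(6 \cdot 2 - 1\right)^{2} = \left(12 - 1\right)^{2} = 11^{2} = 121$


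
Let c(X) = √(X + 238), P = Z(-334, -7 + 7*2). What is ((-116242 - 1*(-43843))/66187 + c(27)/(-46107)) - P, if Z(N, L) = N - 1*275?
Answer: 40235484/66187 - √265/46107 ≈ 607.91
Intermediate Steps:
Z(N, L) = -275 + N (Z(N, L) = N - 275 = -275 + N)
P = -609 (P = -275 - 334 = -609)
c(X) = √(238 + X)
((-116242 - 1*(-43843))/66187 + c(27)/(-46107)) - P = ((-116242 - 1*(-43843))/66187 + √(238 + 27)/(-46107)) - 1*(-609) = ((-116242 + 43843)*(1/66187) + √265*(-1/46107)) + 609 = (-72399*1/66187 - √265/46107) + 609 = (-72399/66187 - √265/46107) + 609 = 40235484/66187 - √265/46107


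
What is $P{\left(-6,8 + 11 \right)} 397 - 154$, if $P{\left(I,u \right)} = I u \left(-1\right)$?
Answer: $45104$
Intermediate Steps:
$P{\left(I,u \right)} = - I u$
$P{\left(-6,8 + 11 \right)} 397 - 154 = \left(-1\right) \left(-6\right) \left(8 + 11\right) 397 - 154 = \left(-1\right) \left(-6\right) 19 \cdot 397 - 154 = 114 \cdot 397 - 154 = 45258 - 154 = 45104$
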